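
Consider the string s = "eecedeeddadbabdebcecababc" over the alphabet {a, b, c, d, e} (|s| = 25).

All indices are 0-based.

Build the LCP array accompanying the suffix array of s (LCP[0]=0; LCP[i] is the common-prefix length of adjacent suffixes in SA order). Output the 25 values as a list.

[0, 2, 2, 1, 0, 3, 1, 2, 1, 0, 1, 1, 2, 0, 1, 1, 1, 2, 0, 1, 2, 1, 2, 1, 2]

rank | idx | suffix
   0 |  20 | ababc
   1 |  22 | abc
   2 |  12 | abdebcecababc
   3 |   9 | adbabdebcecababc
   4 |  21 | babc
   5 |  11 | babdebcecababc
   6 |  23 | bc
   7 |  16 | bcecababc
   8 |  13 | bdebcecababc
   9 |  24 | c
  10 |  19 | cababc
  11 |  17 | cecababc
  12 |   2 | cedeeddadbabdebcecababc
  13 |   8 | dadbabdebcecababc
  14 |  10 | dbabdebcecababc
  15 |   7 | ddadbabdebcecababc
  16 |  14 | debcecababc
  17 |   4 | deeddadbabdebcecababc
  18 |  15 | ebcecababc
  19 |  18 | ecababc
  20 |   1 | ecedeeddadbabdebcecababc
  21 |   6 | eddadbabdebcecababc
  22 |   3 | edeeddadbabdebcecababc
  23 |   0 | eecedeeddadbabdebcecababc
  24 |   5 | eeddadbabdebcecababc

SA = [20, 22, 12, 9, 21, 11, 23, 16, 13, 24, 19, 17, 2, 8, 10, 7, 14, 4, 15, 18, 1, 6, 3, 0, 5]
rank  pair      lcp
   1  s[20:],s[22:]  2  'ab'
   2  s[22:],s[12:]  2  'ab'
   3  s[12:],s[9:]  1  'a'
   4  s[9:],s[21:]  0  ''
   5  s[21:],s[11:]  3  'bab'
   6  s[11:],s[23:]  1  'b'
   7  s[23:],s[16:]  2  'bc'
   8  s[16:],s[13:]  1  'b'
   9  s[13:],s[24:]  0  ''
  10  s[24:],s[19:]  1  'c'
  11  s[19:],s[17:]  1  'c'
  12  s[17:],s[2:]  2  'ce'
  13  s[2:],s[8:]  0  ''
  14  s[8:],s[10:]  1  'd'
  15  s[10:],s[7:]  1  'd'
  16  s[7:],s[14:]  1  'd'
  17  s[14:],s[4:]  2  'de'
  18  s[4:],s[15:]  0  ''
  19  s[15:],s[18:]  1  'e'
  20  s[18:],s[1:]  2  'ec'
  21  s[1:],s[6:]  1  'e'
  22  s[6:],s[3:]  2  'ed'
  23  s[3:],s[0:]  1  'e'
  24  s[0:],s[5:]  2  'ee'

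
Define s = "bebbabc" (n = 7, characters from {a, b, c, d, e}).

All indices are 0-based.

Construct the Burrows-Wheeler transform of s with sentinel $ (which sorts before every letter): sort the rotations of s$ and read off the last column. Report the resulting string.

rank  rotation  last
    0  $bebbabc  c
    1  abc$bebb  b
    2  babc$beb  b
    3  bbabc$be  e
    4  bc$bebba  a
    5  bebbabc$  $
    6  c$bebbab  b
    7  ebbabc$b  b

cbbea$bb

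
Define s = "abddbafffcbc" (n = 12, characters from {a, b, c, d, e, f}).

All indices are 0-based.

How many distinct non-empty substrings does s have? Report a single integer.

sorted suffixes:
  #0 SA[0]=0  'abddbafffcbc'
  #1 SA[1]=5  'afffcbc'
  #2 SA[2]=4  'bafffcbc'
  #3 SA[3]=10  'bc'
  #4 SA[4]=1  'bddbafffcbc'
  #5 SA[5]=11  'c'
  #6 SA[6]=9  'cbc'
  #7 SA[7]=3  'dbafffcbc'
  #8 SA[8]=2  'ddbafffcbc'
  #9 SA[9]=8  'fcbc'
  #10 SA[10]=7  'ffcbc'
  #11 SA[11]=6  'fffcbc'

SA = [0, 5, 4, 10, 1, 11, 9, 3, 2, 8, 7, 6]
i: (SA[i-1],SA[i]) lcp shared
  1: (0,5) 1 'a'
  2: (5,4) 0 ''
  3: (4,10) 1 'b'
  4: (10,1) 1 'b'
  5: (1,11) 0 ''
  6: (11,9) 1 'c'
  7: (9,3) 0 ''
  8: (3,2) 1 'd'
  9: (2,8) 0 ''
  10: (8,7) 1 'f'
  11: (7,6) 2 'ff'

n(n+1)/2 = 12·13/2 = 78
Σ LCP = 0 + 1 + 0 + 1 + 1 + 0 + 1 + 0 + 1 + 0 + 1 + 2 = 8
distinct = 78 − 8 = 70

70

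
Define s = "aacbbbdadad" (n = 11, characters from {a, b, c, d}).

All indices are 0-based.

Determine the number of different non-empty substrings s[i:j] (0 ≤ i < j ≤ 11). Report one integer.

rank→(start, suffix):
  0 → (0, 'aacbbbdadad')
  1 → (1, 'acbbbdadad')
  2 → (9, 'ad')
  3 → (7, 'adad')
  4 → (3, 'bbbdadad')
  5 → (4, 'bbdadad')
  6 → (5, 'bdadad')
  7 → (2, 'cbbbdadad')
  8 → (10, 'd')
  9 → (8, 'dad')
  10 → (6, 'dadad')

SA = [0, 1, 9, 7, 3, 4, 5, 2, 10, 8, 6]
[i] adj suffixes → lcp
  [1] 0/1 → 1 ('a')
  [2] 1/9 → 1 ('a')
  [3] 9/7 → 2 ('ad')
  [4] 7/3 → 0 ('')
  [5] 3/4 → 2 ('bb')
  [6] 4/5 → 1 ('b')
  [7] 5/2 → 0 ('')
  [8] 2/10 → 0 ('')
  [9] 10/8 → 1 ('d')
  [10] 8/6 → 3 ('dad')

n(n+1)/2 = 11·12/2 = 66
Σ LCP = 0 + 1 + 1 + 2 + 0 + 2 + 1 + 0 + 0 + 1 + 3 = 11
distinct = 66 − 11 = 55

55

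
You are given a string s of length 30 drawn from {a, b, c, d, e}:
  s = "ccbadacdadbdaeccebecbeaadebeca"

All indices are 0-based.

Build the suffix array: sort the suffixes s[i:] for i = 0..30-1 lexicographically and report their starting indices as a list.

[29, 22, 5, 3, 8, 23, 12, 2, 10, 20, 26, 17, 28, 1, 19, 0, 14, 6, 15, 4, 7, 11, 9, 24, 21, 25, 16, 27, 18, 13]

rank→(start, suffix):
  0 → (29, 'a')
  1 → (22, 'aadebeca')
  2 → (5, 'acdadbdaeccebecbeaadebeca')
  3 → (3, 'adacdadbdaeccebecbeaadebeca')
  4 → (8, 'adbdaeccebecbeaadebeca')
  5 → (23, 'adebeca')
  6 → (12, 'aeccebecbeaadebeca')
  7 → (2, 'badacdadbdaeccebecbeaadebeca')
  8 → (10, 'bdaeccebecbeaadebeca')
  9 → (20, 'beaadebeca')
  10 → (26, 'beca')
  11 → (17, 'becbeaadebeca')
  12 → (28, 'ca')
  13 → (1, 'cbadacdadbdaeccebecbeaadebeca')
  14 → (19, 'cbeaadebeca')
  15 → (0, 'ccbadacdadbdaeccebecbeaadebeca')
  16 → (14, 'ccebecbeaadebeca')
  17 → (6, 'cdadbdaeccebecbeaadebeca')
  18 → (15, 'cebecbeaadebeca')
  19 → (4, 'dacdadbdaeccebecbeaadebeca')
  20 → (7, 'dadbdaeccebecbeaadebeca')
  21 → (11, 'daeccebecbeaadebeca')
  22 → (9, 'dbdaeccebecbeaadebeca')
  23 → (24, 'debeca')
  24 → (21, 'eaadebeca')
  25 → (25, 'ebeca')
  26 → (16, 'ebecbeaadebeca')
  27 → (27, 'eca')
  28 → (18, 'ecbeaadebeca')
  29 → (13, 'eccebecbeaadebeca')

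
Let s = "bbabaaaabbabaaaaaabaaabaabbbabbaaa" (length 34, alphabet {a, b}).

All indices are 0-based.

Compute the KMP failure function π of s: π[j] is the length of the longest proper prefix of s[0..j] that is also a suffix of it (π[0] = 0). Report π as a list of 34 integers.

π[0] = 0
j=1 s[j]='b': π[1]=1 (border 'b')
j=2 s[j]='a': k: 1→0; π[2]=0 (border '')
j=3 s[j]='b': π[3]=1 (border 'b')
j=4 s[j]='a': k: 1→0; π[4]=0 (border '')
j=5 s[j]='a': π[5]=0 (border '')
j=6 s[j]='a': π[6]=0 (border '')
j=7 s[j]='a': π[7]=0 (border '')
j=8 s[j]='b': π[8]=1 (border 'b')
j=9 s[j]='b': π[9]=2 (border 'bb')
j=10 s[j]='a': π[10]=3 (border 'bba')
j=11 s[j]='b': π[11]=4 (border 'bbab')
j=12 s[j]='a': π[12]=5 (border 'bbaba')
j=13 s[j]='a': π[13]=6 (border 'bbabaa')
j=14 s[j]='a': π[14]=7 (border 'bbabaaa')
j=15 s[j]='a': π[15]=8 (border 'bbabaaaa')
j=16 s[j]='a': k: 8→0; π[16]=0 (border '')
j=17 s[j]='a': π[17]=0 (border '')
j=18 s[j]='b': π[18]=1 (border 'b')
j=19 s[j]='a': k: 1→0; π[19]=0 (border '')
j=20 s[j]='a': π[20]=0 (border '')
j=21 s[j]='a': π[21]=0 (border '')
j=22 s[j]='b': π[22]=1 (border 'b')
j=23 s[j]='a': k: 1→0; π[23]=0 (border '')
j=24 s[j]='a': π[24]=0 (border '')
j=25 s[j]='b': π[25]=1 (border 'b')
j=26 s[j]='b': π[26]=2 (border 'bb')
j=27 s[j]='b': k: 2→1; π[27]=2 (border 'bb')
j=28 s[j]='a': π[28]=3 (border 'bba')
j=29 s[j]='b': π[29]=4 (border 'bbab')
j=30 s[j]='b': k: 4→1; π[30]=2 (border 'bb')
j=31 s[j]='a': π[31]=3 (border 'bba')
j=32 s[j]='a': k: 3→0; π[32]=0 (border '')
j=33 s[j]='a': π[33]=0 (border '')

[0, 1, 0, 1, 0, 0, 0, 0, 1, 2, 3, 4, 5, 6, 7, 8, 0, 0, 1, 0, 0, 0, 1, 0, 0, 1, 2, 2, 3, 4, 2, 3, 0, 0]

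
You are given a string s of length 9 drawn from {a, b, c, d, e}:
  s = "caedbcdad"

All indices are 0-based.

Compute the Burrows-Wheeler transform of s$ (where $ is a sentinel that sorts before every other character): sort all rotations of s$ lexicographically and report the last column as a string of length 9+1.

ddcd$bacea

rank  rotation    last
    0  $caedbcdad  d
    1  ad$caedbcd  d
    2  aedbcdad$c  c
    3  bcdad$caed  d
    4  caedbcdad$  $
    5  cdad$caedb  b
    6  d$caedbcda  a
    7  dad$caedbc  c
    8  dbcdad$cae  e
    9  edbcdad$ca  a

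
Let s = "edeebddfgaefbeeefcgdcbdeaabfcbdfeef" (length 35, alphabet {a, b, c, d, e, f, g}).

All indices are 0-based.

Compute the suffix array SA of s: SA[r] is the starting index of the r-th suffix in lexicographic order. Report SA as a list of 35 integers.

[24, 25, 9, 4, 21, 29, 12, 26, 20, 28, 17, 19, 5, 22, 1, 30, 6, 23, 3, 0, 2, 13, 32, 14, 33, 10, 15, 34, 11, 27, 16, 31, 7, 8, 18]

rank→(start, suffix):
  0 → (24, 'aabfcbdfeef')
  1 → (25, 'abfcbdfeef')
  2 → (9, 'aefbeeefcgdcbdeaabfcbdfeef')
  3 → (4, 'bddfgaefbeeefcgdcbdeaabfcbdfeef')
  4 → (21, 'bdeaabfcbdfeef')
  5 → (29, 'bdfeef')
  6 → (12, 'beeefcgdcbdeaabfcbdfeef')
  7 → (26, 'bfcbdfeef')
  8 → (20, 'cbdeaabfcbdfeef')
  9 → (28, 'cbdfeef')
  10 → (17, 'cgdcbdeaabfcbdfeef')
  11 → (19, 'dcbdeaabfcbdfeef')
  12 → (5, 'ddfgaefbeeefcgdcbdeaabfcbdfeef')
  13 → (22, 'deaabfcbdfeef')
  14 → (1, 'deebddfgaefbeeefcgdcbdeaabfcbdfeef')
  15 → (30, 'dfeef')
  16 → (6, 'dfgaefbeeefcgdcbdeaabfcbdfeef')
  17 → (23, 'eaabfcbdfeef')
  18 → (3, 'ebddfgaefbeeefcgdcbdeaabfcbdfeef')
  19 → (0, 'edeebddfgaefbeeefcgdcbdeaabfcbdfeef')
  20 → (2, 'eebddfgaefbeeefcgdcbdeaabfcbdfeef')
  21 → (13, 'eeefcgdcbdeaabfcbdfeef')
  22 → (32, 'eef')
  23 → (14, 'eefcgdcbdeaabfcbdfeef')
  24 → (33, 'ef')
  25 → (10, 'efbeeefcgdcbdeaabfcbdfeef')
  26 → (15, 'efcgdcbdeaabfcbdfeef')
  27 → (34, 'f')
  28 → (11, 'fbeeefcgdcbdeaabfcbdfeef')
  29 → (27, 'fcbdfeef')
  30 → (16, 'fcgdcbdeaabfcbdfeef')
  31 → (31, 'feef')
  32 → (7, 'fgaefbeeefcgdcbdeaabfcbdfeef')
  33 → (8, 'gaefbeeefcgdcbdeaabfcbdfeef')
  34 → (18, 'gdcbdeaabfcbdfeef')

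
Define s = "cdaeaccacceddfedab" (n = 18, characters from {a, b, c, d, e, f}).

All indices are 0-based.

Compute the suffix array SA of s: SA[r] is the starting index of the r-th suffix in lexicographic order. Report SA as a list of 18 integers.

[16, 4, 7, 2, 17, 6, 5, 8, 0, 9, 15, 1, 11, 12, 3, 14, 10, 13]

sorted suffixes:
  #0 SA[0]=16  'ab'
  #1 SA[1]=4  'accacceddfedab'
  #2 SA[2]=7  'acceddfedab'
  #3 SA[3]=2  'aeaccacceddfedab'
  #4 SA[4]=17  'b'
  #5 SA[5]=6  'cacceddfedab'
  #6 SA[6]=5  'ccacceddfedab'
  #7 SA[7]=8  'cceddfedab'
  #8 SA[8]=0  'cdaeaccacceddfedab'
  #9 SA[9]=9  'ceddfedab'
  #10 SA[10]=15  'dab'
  #11 SA[11]=1  'daeaccacceddfedab'
  #12 SA[12]=11  'ddfedab'
  #13 SA[13]=12  'dfedab'
  #14 SA[14]=3  'eaccacceddfedab'
  #15 SA[15]=14  'edab'
  #16 SA[16]=10  'eddfedab'
  #17 SA[17]=13  'fedab'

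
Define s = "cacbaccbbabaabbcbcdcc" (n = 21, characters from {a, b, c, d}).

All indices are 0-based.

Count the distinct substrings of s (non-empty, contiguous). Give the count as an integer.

rank | idx | suffix
   0 |  11 | aabbcbcdcc
   1 |   9 | abaabbcbcdcc
   2 |  12 | abbcbcdcc
   3 |   1 | acbaccbbabaabbcbcdcc
   4 |   4 | accbbabaabbcbcdcc
   5 |  10 | baabbcbcdcc
   6 |   8 | babaabbcbcdcc
   7 |   3 | baccbbabaabbcbcdcc
   8 |   7 | bbabaabbcbcdcc
   9 |  13 | bbcbcdcc
  10 |  14 | bcbcdcc
  11 |  16 | bcdcc
  12 |  20 | c
  13 |   0 | cacbaccbbabaabbcbcdcc
  14 |   2 | cbaccbbabaabbcbcdcc
  15 |   6 | cbbabaabbcbcdcc
  16 |  15 | cbcdcc
  17 |  19 | cc
  18 |   5 | ccbbabaabbcbcdcc
  19 |  17 | cdcc
  20 |  18 | dcc

SA = [11, 9, 12, 1, 4, 10, 8, 3, 7, 13, 14, 16, 20, 0, 2, 6, 15, 19, 5, 17, 18]
rank  pair      lcp
   1  s[11:],s[9:]  1  'a'
   2  s[9:],s[12:]  2  'ab'
   3  s[12:],s[1:]  1  'a'
   4  s[1:],s[4:]  2  'ac'
   5  s[4:],s[10:]  0  ''
   6  s[10:],s[8:]  2  'ba'
   7  s[8:],s[3:]  2  'ba'
   8  s[3:],s[7:]  1  'b'
   9  s[7:],s[13:]  2  'bb'
  10  s[13:],s[14:]  1  'b'
  11  s[14:],s[16:]  2  'bc'
  12  s[16:],s[20:]  0  ''
  13  s[20:],s[0:]  1  'c'
  14  s[0:],s[2:]  1  'c'
  15  s[2:],s[6:]  2  'cb'
  16  s[6:],s[15:]  2  'cb'
  17  s[15:],s[19:]  1  'c'
  18  s[19:],s[5:]  2  'cc'
  19  s[5:],s[17:]  1  'c'
  20  s[17:],s[18:]  0  ''

n(n+1)/2 = 21·22/2 = 231
Σ LCP = 0 + 1 + 2 + 1 + 2 + 0 + 2 + 2 + 1 + 2 + 1 + 2 + 0 + 1 + 1 + 2 + 2 + 1 + 2 + 1 + 0 = 26
distinct = 231 − 26 = 205

205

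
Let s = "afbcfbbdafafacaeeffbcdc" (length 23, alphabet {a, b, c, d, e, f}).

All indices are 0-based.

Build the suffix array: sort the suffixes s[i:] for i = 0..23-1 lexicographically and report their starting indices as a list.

[12, 14, 10, 8, 0, 5, 19, 2, 6, 22, 13, 20, 3, 7, 21, 15, 16, 11, 9, 4, 18, 1, 17]

rank | idx | suffix
   0 |  12 | acaeeffbcdc
   1 |  14 | aeeffbcdc
   2 |  10 | afacaeeffbcdc
   3 |   8 | afafacaeeffbcdc
   4 |   0 | afbcfbbdafafacaeeffbcdc
   5 |   5 | bbdafafacaeeffbcdc
   6 |  19 | bcdc
   7 |   2 | bcfbbdafafacaeeffbcdc
   8 |   6 | bdafafacaeeffbcdc
   9 |  22 | c
  10 |  13 | caeeffbcdc
  11 |  20 | cdc
  12 |   3 | cfbbdafafacaeeffbcdc
  13 |   7 | dafafacaeeffbcdc
  14 |  21 | dc
  15 |  15 | eeffbcdc
  16 |  16 | effbcdc
  17 |  11 | facaeeffbcdc
  18 |   9 | fafacaeeffbcdc
  19 |   4 | fbbdafafacaeeffbcdc
  20 |  18 | fbcdc
  21 |   1 | fbcfbbdafafacaeeffbcdc
  22 |  17 | ffbcdc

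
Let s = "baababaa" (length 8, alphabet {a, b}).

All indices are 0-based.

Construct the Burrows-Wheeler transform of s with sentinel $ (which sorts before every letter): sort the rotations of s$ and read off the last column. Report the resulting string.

aabbbaa$a

rank  rotation   last
    0  $baababaa  a
    1  a$baababa  a
    2  aa$baabab  b
    3  aababaa$b  b
    4  abaa$baab  b
    5  ababaa$ba  a
    6  baa$baaba  a
    7  baababaa$  $
    8  babaa$baa  a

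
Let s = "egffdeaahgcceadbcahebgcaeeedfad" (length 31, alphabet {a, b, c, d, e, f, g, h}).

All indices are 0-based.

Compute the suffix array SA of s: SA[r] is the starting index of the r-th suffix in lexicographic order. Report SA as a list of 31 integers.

[6, 29, 13, 23, 17, 7, 15, 20, 22, 16, 10, 11, 30, 14, 4, 27, 5, 12, 19, 26, 25, 24, 0, 28, 3, 2, 21, 9, 1, 18, 8]

rank→(start, suffix):
  0 → (6, 'aahgcceadbcahebgcaeeedfad')
  1 → (29, 'ad')
  2 → (13, 'adbcahebgcaeeedfad')
  3 → (23, 'aeeedfad')
  4 → (17, 'ahebgcaeeedfad')
  5 → (7, 'ahgcceadbcahebgcaeeedfad')
  6 → (15, 'bcahebgcaeeedfad')
  7 → (20, 'bgcaeeedfad')
  8 → (22, 'caeeedfad')
  9 → (16, 'cahebgcaeeedfad')
  10 → (10, 'cceadbcahebgcaeeedfad')
  11 → (11, 'ceadbcahebgcaeeedfad')
  12 → (30, 'd')
  13 → (14, 'dbcahebgcaeeedfad')
  14 → (4, 'deaahgcceadbcahebgcaeeedfad')
  15 → (27, 'dfad')
  16 → (5, 'eaahgcceadbcahebgcaeeedfad')
  17 → (12, 'eadbcahebgcaeeedfad')
  18 → (19, 'ebgcaeeedfad')
  19 → (26, 'edfad')
  20 → (25, 'eedfad')
  21 → (24, 'eeedfad')
  22 → (0, 'egffdeaahgcceadbcahebgcaeeedfad')
  23 → (28, 'fad')
  24 → (3, 'fdeaahgcceadbcahebgcaeeedfad')
  25 → (2, 'ffdeaahgcceadbcahebgcaeeedfad')
  26 → (21, 'gcaeeedfad')
  27 → (9, 'gcceadbcahebgcaeeedfad')
  28 → (1, 'gffdeaahgcceadbcahebgcaeeedfad')
  29 → (18, 'hebgcaeeedfad')
  30 → (8, 'hgcceadbcahebgcaeeedfad')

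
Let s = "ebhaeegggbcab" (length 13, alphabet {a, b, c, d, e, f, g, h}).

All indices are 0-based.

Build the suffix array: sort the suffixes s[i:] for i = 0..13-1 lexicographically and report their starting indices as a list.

[11, 3, 12, 9, 1, 10, 0, 4, 5, 8, 7, 6, 2]

sorted suffixes:
  #0 SA[0]=11  'ab'
  #1 SA[1]=3  'aeegggbcab'
  #2 SA[2]=12  'b'
  #3 SA[3]=9  'bcab'
  #4 SA[4]=1  'bhaeegggbcab'
  #5 SA[5]=10  'cab'
  #6 SA[6]=0  'ebhaeegggbcab'
  #7 SA[7]=4  'eegggbcab'
  #8 SA[8]=5  'egggbcab'
  #9 SA[9]=8  'gbcab'
  #10 SA[10]=7  'ggbcab'
  #11 SA[11]=6  'gggbcab'
  #12 SA[12]=2  'haeegggbcab'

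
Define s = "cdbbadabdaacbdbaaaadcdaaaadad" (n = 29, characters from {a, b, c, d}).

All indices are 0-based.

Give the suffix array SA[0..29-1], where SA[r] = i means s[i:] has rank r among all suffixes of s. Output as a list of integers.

[22, 15, 23, 16, 9, 24, 17, 6, 10, 27, 4, 25, 18, 14, 3, 2, 7, 12, 11, 20, 0, 28, 21, 8, 5, 26, 13, 1, 19]

rank→(start, suffix):
  0 → (22, 'aaaadad')
  1 → (15, 'aaaadcdaaaadad')
  2 → (23, 'aaadad')
  3 → (16, 'aaadcdaaaadad')
  4 → (9, 'aacbdbaaaadcdaaaadad')
  5 → (24, 'aadad')
  6 → (17, 'aadcdaaaadad')
  7 → (6, 'abdaacbdbaaaadcdaaaadad')
  8 → (10, 'acbdbaaaadcdaaaadad')
  9 → (27, 'ad')
  10 → (4, 'adabdaacbdbaaaadcdaaaadad')
  11 → (25, 'adad')
  12 → (18, 'adcdaaaadad')
  13 → (14, 'baaaadcdaaaadad')
  14 → (3, 'badabdaacbdbaaaadcdaaaadad')
  15 → (2, 'bbadabdaacbdbaaaadcdaaaadad')
  16 → (7, 'bdaacbdbaaaadcdaaaadad')
  17 → (12, 'bdbaaaadcdaaaadad')
  18 → (11, 'cbdbaaaadcdaaaadad')
  19 → (20, 'cdaaaadad')
  20 → (0, 'cdbbadabdaacbdbaaaadcdaaaadad')
  21 → (28, 'd')
  22 → (21, 'daaaadad')
  23 → (8, 'daacbdbaaaadcdaaaadad')
  24 → (5, 'dabdaacbdbaaaadcdaaaadad')
  25 → (26, 'dad')
  26 → (13, 'dbaaaadcdaaaadad')
  27 → (1, 'dbbadabdaacbdbaaaadcdaaaadad')
  28 → (19, 'dcdaaaadad')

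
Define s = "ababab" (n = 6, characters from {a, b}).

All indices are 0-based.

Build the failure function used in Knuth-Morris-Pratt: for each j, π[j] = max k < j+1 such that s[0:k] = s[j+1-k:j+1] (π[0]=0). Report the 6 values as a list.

[0, 0, 1, 2, 3, 4]

π[0] = 0
j=1 s[j]='b': π[1]=0 (border '')
j=2 s[j]='a': π[2]=1 (border 'a')
j=3 s[j]='b': π[3]=2 (border 'ab')
j=4 s[j]='a': π[4]=3 (border 'aba')
j=5 s[j]='b': π[5]=4 (border 'abab')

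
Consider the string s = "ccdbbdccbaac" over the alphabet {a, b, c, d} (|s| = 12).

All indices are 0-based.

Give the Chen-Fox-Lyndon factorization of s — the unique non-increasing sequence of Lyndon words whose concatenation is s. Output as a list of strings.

emit factor 1: 'ccd' (i=0, period=3)
emit factor 2: 'bbdcc' (i=3, period=5)
emit factor 3: 'b' (i=8, period=1)
emit factor 4: 'aac' (i=9, period=3)

["ccd", "bbdcc", "b", "aac"]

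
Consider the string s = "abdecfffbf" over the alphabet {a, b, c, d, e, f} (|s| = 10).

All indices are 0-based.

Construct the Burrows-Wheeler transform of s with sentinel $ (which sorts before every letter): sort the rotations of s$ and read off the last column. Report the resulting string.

rank  rotation     last
    0  $abdecfffbf  f
    1  abdecfffbf$  $
    2  bdecfffbf$a  a
    3  bf$abdecfff  f
    4  cfffbf$abde  e
    5  decfffbf$ab  b
    6  ecfffbf$abd  d
    7  f$abdecfffb  b
    8  fbf$abdecff  f
    9  ffbf$abdecf  f
   10  fffbf$abdec  c

f$afebdbffc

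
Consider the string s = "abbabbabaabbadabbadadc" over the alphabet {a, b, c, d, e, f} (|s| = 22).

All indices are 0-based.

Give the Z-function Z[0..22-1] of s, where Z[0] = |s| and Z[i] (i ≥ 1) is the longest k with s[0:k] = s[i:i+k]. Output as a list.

Z[0]=22
i=1: i≥r, start 0; Z[1]=0
i=2: i≥r, start 0; Z[2]=0
i=3: i≥r, start 0; Z[3]=5 extend→box=[3,8)
i=4: min(r-i=4, Z[1]=0)=0; Z[4]=0
i=5: min(r-i=3, Z[2]=0)=0; Z[5]=0
i=6: min(r-i=2, Z[3]=5)=2; Z[6]=2
i=7: min(r-i=1, Z[4]=0)=0; Z[7]=0
i=8: i≥r, start 0; Z[8]=1 extend→box=[8,9)
i=9: i≥r, start 0; Z[9]=4 extend→box=[9,13)
i=10: min(r-i=3, Z[1]=0)=0; Z[10]=0
i=11: min(r-i=2, Z[2]=0)=0; Z[11]=0
i=12: min(r-i=1, Z[3]=5)=1; Z[12]=1
i=13: i≥r, start 0; Z[13]=0
i=14: i≥r, start 0; Z[14]=4 extend→box=[14,18)
i=15: min(r-i=3, Z[1]=0)=0; Z[15]=0
i=16: min(r-i=2, Z[2]=0)=0; Z[16]=0
i=17: min(r-i=1, Z[3]=5)=1; Z[17]=1
i=18: i≥r, start 0; Z[18]=0
i=19: i≥r, start 0; Z[19]=1 extend→box=[19,20)
i=20: i≥r, start 0; Z[20]=0
i=21: i≥r, start 0; Z[21]=0

[22, 0, 0, 5, 0, 0, 2, 0, 1, 4, 0, 0, 1, 0, 4, 0, 0, 1, 0, 1, 0, 0]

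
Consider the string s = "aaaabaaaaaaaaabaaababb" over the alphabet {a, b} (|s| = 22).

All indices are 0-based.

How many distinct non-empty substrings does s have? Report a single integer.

sorted suffixes:
  #0 SA[0]=5  'aaaaaaaaabaaababb'
  #1 SA[1]=6  'aaaaaaaabaaababb'
  #2 SA[2]=7  'aaaaaaabaaababb'
  #3 SA[3]=8  'aaaaaabaaababb'
  #4 SA[4]=9  'aaaaabaaababb'
  #5 SA[5]=0  'aaaabaaaaaaaaabaaababb'
  #6 SA[6]=10  'aaaabaaababb'
  #7 SA[7]=1  'aaabaaaaaaaaabaaababb'
  #8 SA[8]=11  'aaabaaababb'
  #9 SA[9]=15  'aaababb'
  #10 SA[10]=2  'aabaaaaaaaaabaaababb'
  #11 SA[11]=12  'aabaaababb'
  #12 SA[12]=16  'aababb'
  #13 SA[13]=3  'abaaaaaaaaabaaababb'
  #14 SA[14]=13  'abaaababb'
  #15 SA[15]=17  'ababb'
  #16 SA[16]=19  'abb'
  #17 SA[17]=21  'b'
  #18 SA[18]=4  'baaaaaaaaabaaababb'
  #19 SA[19]=14  'baaababb'
  #20 SA[20]=18  'babb'
  #21 SA[21]=20  'bb'

SA = [5, 6, 7, 8, 9, 0, 10, 1, 11, 15, 2, 12, 16, 3, 13, 17, 19, 21, 4, 14, 18, 20]
rank  pair      lcp
   1  s[5:],s[6:]  8  'aaaaaaaa'
   2  s[6:],s[7:]  7  'aaaaaaa'
   3  s[7:],s[8:]  6  'aaaaaa'
   4  s[8:],s[9:]  5  'aaaaa'
   5  s[9:],s[0:]  4  'aaaa'
   6  s[0:],s[10:]  8  'aaaabaaa'
   7  s[10:],s[1:]  3  'aaa'
   8  s[1:],s[11:]  7  'aaabaaa'
   9  s[11:],s[15:]  5  'aaaba'
  10  s[15:],s[2:]  2  'aa'
  11  s[2:],s[12:]  6  'aabaaa'
  12  s[12:],s[16:]  4  'aaba'
  13  s[16:],s[3:]  1  'a'
  14  s[3:],s[13:]  5  'abaaa'
  15  s[13:],s[17:]  3  'aba'
  16  s[17:],s[19:]  2  'ab'
  17  s[19:],s[21:]  0  ''
  18  s[21:],s[4:]  1  'b'
  19  s[4:],s[14:]  4  'baaa'
  20  s[14:],s[18:]  2  'ba'
  21  s[18:],s[20:]  1  'b'

n(n+1)/2 = 22·23/2 = 253
Σ LCP = 0 + 8 + 7 + 6 + 5 + 4 + 8 + 3 + 7 + 5 + 2 + 6 + 4 + 1 + 5 + 3 + 2 + 0 + 1 + 4 + 2 + 1 = 84
distinct = 253 − 84 = 169

169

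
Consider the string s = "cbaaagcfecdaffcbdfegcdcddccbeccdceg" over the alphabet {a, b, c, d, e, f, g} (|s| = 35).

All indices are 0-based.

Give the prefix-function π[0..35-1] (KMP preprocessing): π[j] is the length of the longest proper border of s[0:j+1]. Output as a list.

π[0] = 0
j=1 s[j]='b': π[1]=0 (border '')
j=2 s[j]='a': π[2]=0 (border '')
j=3 s[j]='a': π[3]=0 (border '')
j=4 s[j]='a': π[4]=0 (border '')
j=5 s[j]='g': π[5]=0 (border '')
j=6 s[j]='c': π[6]=1 (border 'c')
j=7 s[j]='f': k: 1→0; π[7]=0 (border '')
j=8 s[j]='e': π[8]=0 (border '')
j=9 s[j]='c': π[9]=1 (border 'c')
j=10 s[j]='d': k: 1→0; π[10]=0 (border '')
j=11 s[j]='a': π[11]=0 (border '')
j=12 s[j]='f': π[12]=0 (border '')
j=13 s[j]='f': π[13]=0 (border '')
j=14 s[j]='c': π[14]=1 (border 'c')
j=15 s[j]='b': π[15]=2 (border 'cb')
j=16 s[j]='d': k: 2→0; π[16]=0 (border '')
j=17 s[j]='f': π[17]=0 (border '')
j=18 s[j]='e': π[18]=0 (border '')
j=19 s[j]='g': π[19]=0 (border '')
j=20 s[j]='c': π[20]=1 (border 'c')
j=21 s[j]='d': k: 1→0; π[21]=0 (border '')
j=22 s[j]='c': π[22]=1 (border 'c')
j=23 s[j]='d': k: 1→0; π[23]=0 (border '')
j=24 s[j]='d': π[24]=0 (border '')
j=25 s[j]='c': π[25]=1 (border 'c')
j=26 s[j]='c': k: 1→0; π[26]=1 (border 'c')
j=27 s[j]='b': π[27]=2 (border 'cb')
j=28 s[j]='e': k: 2→0; π[28]=0 (border '')
j=29 s[j]='c': π[29]=1 (border 'c')
j=30 s[j]='c': k: 1→0; π[30]=1 (border 'c')
j=31 s[j]='d': k: 1→0; π[31]=0 (border '')
j=32 s[j]='c': π[32]=1 (border 'c')
j=33 s[j]='e': k: 1→0; π[33]=0 (border '')
j=34 s[j]='g': π[34]=0 (border '')

[0, 0, 0, 0, 0, 0, 1, 0, 0, 1, 0, 0, 0, 0, 1, 2, 0, 0, 0, 0, 1, 0, 1, 0, 0, 1, 1, 2, 0, 1, 1, 0, 1, 0, 0]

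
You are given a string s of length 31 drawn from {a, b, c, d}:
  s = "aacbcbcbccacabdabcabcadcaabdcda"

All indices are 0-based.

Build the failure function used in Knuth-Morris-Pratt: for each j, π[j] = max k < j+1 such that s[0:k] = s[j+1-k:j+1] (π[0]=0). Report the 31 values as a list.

[0, 1, 0, 0, 0, 0, 0, 0, 0, 0, 1, 0, 1, 0, 0, 1, 0, 0, 1, 0, 0, 1, 0, 0, 1, 2, 0, 0, 0, 0, 1]

π[0] = 0
j=1 s[j]='a': π[1]=1 (border 'a')
j=2 s[j]='c': k: 1→0; π[2]=0 (border '')
j=3 s[j]='b': π[3]=0 (border '')
j=4 s[j]='c': π[4]=0 (border '')
j=5 s[j]='b': π[5]=0 (border '')
j=6 s[j]='c': π[6]=0 (border '')
j=7 s[j]='b': π[7]=0 (border '')
j=8 s[j]='c': π[8]=0 (border '')
j=9 s[j]='c': π[9]=0 (border '')
j=10 s[j]='a': π[10]=1 (border 'a')
j=11 s[j]='c': k: 1→0; π[11]=0 (border '')
j=12 s[j]='a': π[12]=1 (border 'a')
j=13 s[j]='b': k: 1→0; π[13]=0 (border '')
j=14 s[j]='d': π[14]=0 (border '')
j=15 s[j]='a': π[15]=1 (border 'a')
j=16 s[j]='b': k: 1→0; π[16]=0 (border '')
j=17 s[j]='c': π[17]=0 (border '')
j=18 s[j]='a': π[18]=1 (border 'a')
j=19 s[j]='b': k: 1→0; π[19]=0 (border '')
j=20 s[j]='c': π[20]=0 (border '')
j=21 s[j]='a': π[21]=1 (border 'a')
j=22 s[j]='d': k: 1→0; π[22]=0 (border '')
j=23 s[j]='c': π[23]=0 (border '')
j=24 s[j]='a': π[24]=1 (border 'a')
j=25 s[j]='a': π[25]=2 (border 'aa')
j=26 s[j]='b': k: 2→1→0; π[26]=0 (border '')
j=27 s[j]='d': π[27]=0 (border '')
j=28 s[j]='c': π[28]=0 (border '')
j=29 s[j]='d': π[29]=0 (border '')
j=30 s[j]='a': π[30]=1 (border 'a')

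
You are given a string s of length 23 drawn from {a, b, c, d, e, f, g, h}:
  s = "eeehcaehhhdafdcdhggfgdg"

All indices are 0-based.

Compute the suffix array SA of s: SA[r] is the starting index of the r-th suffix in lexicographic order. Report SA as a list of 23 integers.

sorted suffixes:
  #0 SA[0]=5  'aehhhdafdcdhggfgdg'
  #1 SA[1]=11  'afdcdhggfgdg'
  #2 SA[2]=4  'caehhhdafdcdhggfgdg'
  #3 SA[3]=14  'cdhggfgdg'
  #4 SA[4]=10  'dafdcdhggfgdg'
  #5 SA[5]=13  'dcdhggfgdg'
  #6 SA[6]=21  'dg'
  #7 SA[7]=15  'dhggfgdg'
  #8 SA[8]=0  'eeehcaehhhdafdcdhggfgdg'
  #9 SA[9]=1  'eehcaehhhdafdcdhggfgdg'
  #10 SA[10]=2  'ehcaehhhdafdcdhggfgdg'
  #11 SA[11]=6  'ehhhdafdcdhggfgdg'
  #12 SA[12]=12  'fdcdhggfgdg'
  #13 SA[13]=19  'fgdg'
  #14 SA[14]=22  'g'
  #15 SA[15]=20  'gdg'
  #16 SA[16]=18  'gfgdg'
  #17 SA[17]=17  'ggfgdg'
  #18 SA[18]=3  'hcaehhhdafdcdhggfgdg'
  #19 SA[19]=9  'hdafdcdhggfgdg'
  #20 SA[20]=16  'hggfgdg'
  #21 SA[21]=8  'hhdafdcdhggfgdg'
  #22 SA[22]=7  'hhhdafdcdhggfgdg'

[5, 11, 4, 14, 10, 13, 21, 15, 0, 1, 2, 6, 12, 19, 22, 20, 18, 17, 3, 9, 16, 8, 7]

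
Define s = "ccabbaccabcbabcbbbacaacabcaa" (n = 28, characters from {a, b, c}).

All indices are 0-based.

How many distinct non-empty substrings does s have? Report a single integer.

sorted suffixes:
  #0 SA[0]=27  'a'
  #1 SA[1]=26  'aa'
  #2 SA[2]=20  'aacabcaa'
  #3 SA[3]=2  'abbaccabcbabcbbbacaacabcaa'
  #4 SA[4]=23  'abcaa'
  #5 SA[5]=8  'abcbabcbbbacaacabcaa'
  #6 SA[6]=12  'abcbbbacaacabcaa'
  #7 SA[7]=18  'acaacabcaa'
  #8 SA[8]=21  'acabcaa'
  #9 SA[9]=5  'accabcbabcbbbacaacabcaa'
  #10 SA[10]=11  'babcbbbacaacabcaa'
  #11 SA[11]=17  'bacaacabcaa'
  #12 SA[12]=4  'baccabcbabcbbbacaacabcaa'
  #13 SA[13]=16  'bbacaacabcaa'
  #14 SA[14]=3  'bbaccabcbabcbbbacaacabcaa'
  #15 SA[15]=15  'bbbacaacabcaa'
  #16 SA[16]=24  'bcaa'
  #17 SA[17]=9  'bcbabcbbbacaacabcaa'
  #18 SA[18]=13  'bcbbbacaacabcaa'
  #19 SA[19]=25  'caa'
  #20 SA[20]=19  'caacabcaa'
  #21 SA[21]=1  'cabbaccabcbabcbbbacaacabcaa'
  #22 SA[22]=22  'cabcaa'
  #23 SA[23]=7  'cabcbabcbbbacaacabcaa'
  #24 SA[24]=10  'cbabcbbbacaacabcaa'
  #25 SA[25]=14  'cbbbacaacabcaa'
  #26 SA[26]=0  'ccabbaccabcbabcbbbacaacabcaa'
  #27 SA[27]=6  'ccabcbabcbbbacaacabcaa'

SA = [27, 26, 20, 2, 23, 8, 12, 18, 21, 5, 11, 17, 4, 16, 3, 15, 24, 9, 13, 25, 19, 1, 22, 7, 10, 14, 0, 6]
rank  pair      lcp
   1  s[27:],s[26:]  1  'a'
   2  s[26:],s[20:]  2  'aa'
   3  s[20:],s[2:]  1  'a'
   4  s[2:],s[23:]  2  'ab'
   5  s[23:],s[8:]  3  'abc'
   6  s[8:],s[12:]  4  'abcb'
   7  s[12:],s[18:]  1  'a'
   8  s[18:],s[21:]  3  'aca'
   9  s[21:],s[5:]  2  'ac'
  10  s[5:],s[11:]  0  ''
  11  s[11:],s[17:]  2  'ba'
  12  s[17:],s[4:]  3  'bac'
  13  s[4:],s[16:]  1  'b'
  14  s[16:],s[3:]  4  'bbac'
  15  s[3:],s[15:]  2  'bb'
  16  s[15:],s[24:]  1  'b'
  17  s[24:],s[9:]  2  'bc'
  18  s[9:],s[13:]  3  'bcb'
  19  s[13:],s[25:]  0  ''
  20  s[25:],s[19:]  3  'caa'
  21  s[19:],s[1:]  2  'ca'
  22  s[1:],s[22:]  3  'cab'
  23  s[22:],s[7:]  4  'cabc'
  24  s[7:],s[10:]  1  'c'
  25  s[10:],s[14:]  2  'cb'
  26  s[14:],s[0:]  1  'c'
  27  s[0:],s[6:]  4  'ccab'

n(n+1)/2 = 28·29/2 = 406
Σ LCP = 0 + 1 + 2 + 1 + 2 + 3 + 4 + 1 + 3 + 2 + 0 + 2 + 3 + 1 + 4 + 2 + 1 + 2 + 3 + 0 + 3 + 2 + 3 + 4 + 1 + 2 + 1 + 4 = 57
distinct = 406 − 57 = 349

349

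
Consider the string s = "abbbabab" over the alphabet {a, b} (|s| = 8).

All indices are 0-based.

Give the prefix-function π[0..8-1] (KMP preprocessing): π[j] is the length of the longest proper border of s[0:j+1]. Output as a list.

[0, 0, 0, 0, 1, 2, 1, 2]

π[0] = 0
j=1 s[j]='b': π[1]=0 (border '')
j=2 s[j]='b': π[2]=0 (border '')
j=3 s[j]='b': π[3]=0 (border '')
j=4 s[j]='a': π[4]=1 (border 'a')
j=5 s[j]='b': π[5]=2 (border 'ab')
j=6 s[j]='a': k: 2→0; π[6]=1 (border 'a')
j=7 s[j]='b': π[7]=2 (border 'ab')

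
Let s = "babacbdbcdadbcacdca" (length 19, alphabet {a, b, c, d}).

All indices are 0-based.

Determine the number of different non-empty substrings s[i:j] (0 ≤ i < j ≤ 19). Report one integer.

168

sorted suffixes:
  #0 SA[0]=18  'a'
  #1 SA[1]=1  'abacbdbcdadbcacdca'
  #2 SA[2]=3  'acbdbcdadbcacdca'
  #3 SA[3]=14  'acdca'
  #4 SA[4]=10  'adbcacdca'
  #5 SA[5]=0  'babacbdbcdadbcacdca'
  #6 SA[6]=2  'bacbdbcdadbcacdca'
  #7 SA[7]=12  'bcacdca'
  #8 SA[8]=7  'bcdadbcacdca'
  #9 SA[9]=5  'bdbcdadbcacdca'
  #10 SA[10]=17  'ca'
  #11 SA[11]=13  'cacdca'
  #12 SA[12]=4  'cbdbcdadbcacdca'
  #13 SA[13]=8  'cdadbcacdca'
  #14 SA[14]=15  'cdca'
  #15 SA[15]=9  'dadbcacdca'
  #16 SA[16]=11  'dbcacdca'
  #17 SA[17]=6  'dbcdadbcacdca'
  #18 SA[18]=16  'dca'

SA = [18, 1, 3, 14, 10, 0, 2, 12, 7, 5, 17, 13, 4, 8, 15, 9, 11, 6, 16]
rank  pair      lcp
   1  s[18:],s[1:]  1  'a'
   2  s[1:],s[3:]  1  'a'
   3  s[3:],s[14:]  2  'ac'
   4  s[14:],s[10:]  1  'a'
   5  s[10:],s[0:]  0  ''
   6  s[0:],s[2:]  2  'ba'
   7  s[2:],s[12:]  1  'b'
   8  s[12:],s[7:]  2  'bc'
   9  s[7:],s[5:]  1  'b'
  10  s[5:],s[17:]  0  ''
  11  s[17:],s[13:]  2  'ca'
  12  s[13:],s[4:]  1  'c'
  13  s[4:],s[8:]  1  'c'
  14  s[8:],s[15:]  2  'cd'
  15  s[15:],s[9:]  0  ''
  16  s[9:],s[11:]  1  'd'
  17  s[11:],s[6:]  3  'dbc'
  18  s[6:],s[16:]  1  'd'

n(n+1)/2 = 19·20/2 = 190
Σ LCP = 0 + 1 + 1 + 2 + 1 + 0 + 2 + 1 + 2 + 1 + 0 + 2 + 1 + 1 + 2 + 0 + 1 + 3 + 1 = 22
distinct = 190 − 22 = 168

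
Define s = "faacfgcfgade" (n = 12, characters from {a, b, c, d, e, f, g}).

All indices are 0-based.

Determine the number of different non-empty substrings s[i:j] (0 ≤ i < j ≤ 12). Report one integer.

69

sorted suffixes:
  #0 SA[0]=1  'aacfgcfgade'
  #1 SA[1]=2  'acfgcfgade'
  #2 SA[2]=9  'ade'
  #3 SA[3]=6  'cfgade'
  #4 SA[4]=3  'cfgcfgade'
  #5 SA[5]=10  'de'
  #6 SA[6]=11  'e'
  #7 SA[7]=0  'faacfgcfgade'
  #8 SA[8]=7  'fgade'
  #9 SA[9]=4  'fgcfgade'
  #10 SA[10]=8  'gade'
  #11 SA[11]=5  'gcfgade'

SA = [1, 2, 9, 6, 3, 10, 11, 0, 7, 4, 8, 5]
[i] adj suffixes → lcp
  [1] 1/2 → 1 ('a')
  [2] 2/9 → 1 ('a')
  [3] 9/6 → 0 ('')
  [4] 6/3 → 3 ('cfg')
  [5] 3/10 → 0 ('')
  [6] 10/11 → 0 ('')
  [7] 11/0 → 0 ('')
  [8] 0/7 → 1 ('f')
  [9] 7/4 → 2 ('fg')
  [10] 4/8 → 0 ('')
  [11] 8/5 → 1 ('g')

n(n+1)/2 = 12·13/2 = 78
Σ LCP = 0 + 1 + 1 + 0 + 3 + 0 + 0 + 0 + 1 + 2 + 0 + 1 = 9
distinct = 78 − 9 = 69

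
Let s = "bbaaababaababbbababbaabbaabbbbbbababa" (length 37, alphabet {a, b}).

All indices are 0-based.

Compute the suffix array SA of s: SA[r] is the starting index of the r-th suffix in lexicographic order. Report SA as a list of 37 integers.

rank→(start, suffix):
  0 → (36, 'a')
  1 → (2, 'aaababaababbbababbaabbaabbbbbbababa')
  2 → (3, 'aababaababbbababbaabbaabbbbbbababa')
  3 → (8, 'aababbbababbaabbaabbbbbbababa')
  4 → (20, 'aabbaabbbbbbababa')
  5 → (24, 'aabbbbbbababa')
  6 → (34, 'aba')
  7 → (6, 'abaababbbababbaabbaabbbbbbababa')
  8 → (32, 'ababa')
  9 → (4, 'ababaababbbababbaabbaabbbbbbababa')
  10 → (15, 'ababbaabbaabbbbbbababa')
  11 → (9, 'ababbbababbaabbaabbbbbbababa')
  12 → (17, 'abbaabbaabbbbbbababa')
  13 → (21, 'abbaabbbbbbababa')
  14 → (11, 'abbbababbaabbaabbbbbbababa')
  15 → (25, 'abbbbbbababa')
  16 → (35, 'ba')
  17 → (1, 'baaababaababbbababbaabbaabbbbbbababa')
  18 → (7, 'baababbbababbaabbaabbbbbbababa')
  19 → (19, 'baabbaabbbbbbababa')
  20 → (23, 'baabbbbbbababa')
  21 → (33, 'baba')
  22 → (5, 'babaababbbababbaabbaabbbbbbababa')
  23 → (31, 'bababa')
  24 → (14, 'bababbaabbaabbbbbbababa')
  25 → (16, 'babbaabbaabbbbbbababa')
  26 → (10, 'babbbababbaabbaabbbbbbababa')
  27 → (0, 'bbaaababaababbbababbaabbaabbbbbbababa')
  28 → (18, 'bbaabbaabbbbbbababa')
  29 → (22, 'bbaabbbbbbababa')
  30 → (30, 'bbababa')
  31 → (13, 'bbababbaabbaabbbbbbababa')
  32 → (29, 'bbbababa')
  33 → (12, 'bbbababbaabbaabbbbbbababa')
  34 → (28, 'bbbbababa')
  35 → (27, 'bbbbbababa')
  36 → (26, 'bbbbbbababa')

[36, 2, 3, 8, 20, 24, 34, 6, 32, 4, 15, 9, 17, 21, 11, 25, 35, 1, 7, 19, 23, 33, 5, 31, 14, 16, 10, 0, 18, 22, 30, 13, 29, 12, 28, 27, 26]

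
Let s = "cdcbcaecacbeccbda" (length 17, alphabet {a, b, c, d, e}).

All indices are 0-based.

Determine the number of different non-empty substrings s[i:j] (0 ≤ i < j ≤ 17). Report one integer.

sorted suffixes:
  #0 SA[0]=16  'a'
  #1 SA[1]=8  'acbeccbda'
  #2 SA[2]=5  'aecacbeccbda'
  #3 SA[3]=3  'bcaecacbeccbda'
  #4 SA[4]=14  'bda'
  #5 SA[5]=10  'beccbda'
  #6 SA[6]=7  'cacbeccbda'
  #7 SA[7]=4  'caecacbeccbda'
  #8 SA[8]=2  'cbcaecacbeccbda'
  #9 SA[9]=13  'cbda'
  #10 SA[10]=9  'cbeccbda'
  #11 SA[11]=12  'ccbda'
  #12 SA[12]=0  'cdcbcaecacbeccbda'
  #13 SA[13]=15  'da'
  #14 SA[14]=1  'dcbcaecacbeccbda'
  #15 SA[15]=6  'ecacbeccbda'
  #16 SA[16]=11  'eccbda'

SA = [16, 8, 5, 3, 14, 10, 7, 4, 2, 13, 9, 12, 0, 15, 1, 6, 11]
rank  pair      lcp
   1  s[16:],s[8:]  1  'a'
   2  s[8:],s[5:]  1  'a'
   3  s[5:],s[3:]  0  ''
   4  s[3:],s[14:]  1  'b'
   5  s[14:],s[10:]  1  'b'
   6  s[10:],s[7:]  0  ''
   7  s[7:],s[4:]  2  'ca'
   8  s[4:],s[2:]  1  'c'
   9  s[2:],s[13:]  2  'cb'
  10  s[13:],s[9:]  2  'cb'
  11  s[9:],s[12:]  1  'c'
  12  s[12:],s[0:]  1  'c'
  13  s[0:],s[15:]  0  ''
  14  s[15:],s[1:]  1  'd'
  15  s[1:],s[6:]  0  ''
  16  s[6:],s[11:]  2  'ec'

n(n+1)/2 = 17·18/2 = 153
Σ LCP = 0 + 1 + 1 + 0 + 1 + 1 + 0 + 2 + 1 + 2 + 2 + 1 + 1 + 0 + 1 + 0 + 2 = 16
distinct = 153 − 16 = 137

137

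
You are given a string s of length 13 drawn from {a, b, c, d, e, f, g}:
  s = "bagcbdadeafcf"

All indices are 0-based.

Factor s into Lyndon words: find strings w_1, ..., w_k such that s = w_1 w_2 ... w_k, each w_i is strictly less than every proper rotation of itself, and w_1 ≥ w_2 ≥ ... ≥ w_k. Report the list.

emit factor 1: 'b' (i=0, period=1)
emit factor 2: 'agcbd' (i=1, period=5)
emit factor 3: 'adeafcf' (i=6, period=7)

["b", "agcbd", "adeafcf"]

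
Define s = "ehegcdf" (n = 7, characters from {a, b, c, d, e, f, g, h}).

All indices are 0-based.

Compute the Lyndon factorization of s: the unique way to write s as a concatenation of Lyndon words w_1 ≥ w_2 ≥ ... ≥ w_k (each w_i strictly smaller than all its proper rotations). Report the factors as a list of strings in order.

emit factor 1: 'eh' (i=0, period=2)
emit factor 2: 'eg' (i=2, period=2)
emit factor 3: 'cdf' (i=4, period=3)

["eh", "eg", "cdf"]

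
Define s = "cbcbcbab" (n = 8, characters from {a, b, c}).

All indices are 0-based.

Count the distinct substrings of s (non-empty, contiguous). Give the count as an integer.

25

rank | idx | suffix
   0 |   6 | ab
   1 |   7 | b
   2 |   5 | bab
   3 |   3 | bcbab
   4 |   1 | bcbcbab
   5 |   4 | cbab
   6 |   2 | cbcbab
   7 |   0 | cbcbcbab

SA = [6, 7, 5, 3, 1, 4, 2, 0]
rank  pair      lcp
   1  s[6:],s[7:]  0  ''
   2  s[7:],s[5:]  1  'b'
   3  s[5:],s[3:]  1  'b'
   4  s[3:],s[1:]  3  'bcb'
   5  s[1:],s[4:]  0  ''
   6  s[4:],s[2:]  2  'cb'
   7  s[2:],s[0:]  4  'cbcb'

n(n+1)/2 = 8·9/2 = 36
Σ LCP = 0 + 0 + 1 + 1 + 3 + 0 + 2 + 4 = 11
distinct = 36 − 11 = 25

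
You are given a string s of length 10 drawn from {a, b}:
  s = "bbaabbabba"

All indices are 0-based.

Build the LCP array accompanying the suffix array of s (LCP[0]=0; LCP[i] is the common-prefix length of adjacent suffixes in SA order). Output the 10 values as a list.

[0, 1, 1, 4, 0, 2, 2, 1, 3, 3]

rank→(start, suffix):
  0 → (9, 'a')
  1 → (2, 'aabbabba')
  2 → (6, 'abba')
  3 → (3, 'abbabba')
  4 → (8, 'ba')
  5 → (1, 'baabbabba')
  6 → (5, 'babba')
  7 → (7, 'bba')
  8 → (0, 'bbaabbabba')
  9 → (4, 'bbabba')

SA = [9, 2, 6, 3, 8, 1, 5, 7, 0, 4]
rank  pair      lcp
   1  s[9:],s[2:]  1  'a'
   2  s[2:],s[6:]  1  'a'
   3  s[6:],s[3:]  4  'abba'
   4  s[3:],s[8:]  0  ''
   5  s[8:],s[1:]  2  'ba'
   6  s[1:],s[5:]  2  'ba'
   7  s[5:],s[7:]  1  'b'
   8  s[7:],s[0:]  3  'bba'
   9  s[0:],s[4:]  3  'bba'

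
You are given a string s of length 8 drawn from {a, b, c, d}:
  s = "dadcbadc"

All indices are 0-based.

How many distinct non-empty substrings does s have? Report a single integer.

rank→(start, suffix):
  0 → (5, 'adc')
  1 → (1, 'adcbadc')
  2 → (4, 'badc')
  3 → (7, 'c')
  4 → (3, 'cbadc')
  5 → (0, 'dadcbadc')
  6 → (6, 'dc')
  7 → (2, 'dcbadc')

SA = [5, 1, 4, 7, 3, 0, 6, 2]
rank  pair      lcp
   1  s[5:],s[1:]  3  'adc'
   2  s[1:],s[4:]  0  ''
   3  s[4:],s[7:]  0  ''
   4  s[7:],s[3:]  1  'c'
   5  s[3:],s[0:]  0  ''
   6  s[0:],s[6:]  1  'd'
   7  s[6:],s[2:]  2  'dc'

n(n+1)/2 = 8·9/2 = 36
Σ LCP = 0 + 3 + 0 + 0 + 1 + 0 + 1 + 2 = 7
distinct = 36 − 7 = 29

29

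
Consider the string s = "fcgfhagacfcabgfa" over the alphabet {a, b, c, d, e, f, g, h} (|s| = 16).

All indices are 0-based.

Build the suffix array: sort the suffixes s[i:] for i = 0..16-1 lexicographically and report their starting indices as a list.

rank→(start, suffix):
  0 → (15, 'a')
  1 → (11, 'abgfa')
  2 → (7, 'acfcabgfa')
  3 → (5, 'agacfcabgfa')
  4 → (12, 'bgfa')
  5 → (10, 'cabgfa')
  6 → (8, 'cfcabgfa')
  7 → (1, 'cgfhagacfcabgfa')
  8 → (14, 'fa')
  9 → (9, 'fcabgfa')
  10 → (0, 'fcgfhagacfcabgfa')
  11 → (3, 'fhagacfcabgfa')
  12 → (6, 'gacfcabgfa')
  13 → (13, 'gfa')
  14 → (2, 'gfhagacfcabgfa')
  15 → (4, 'hagacfcabgfa')

[15, 11, 7, 5, 12, 10, 8, 1, 14, 9, 0, 3, 6, 13, 2, 4]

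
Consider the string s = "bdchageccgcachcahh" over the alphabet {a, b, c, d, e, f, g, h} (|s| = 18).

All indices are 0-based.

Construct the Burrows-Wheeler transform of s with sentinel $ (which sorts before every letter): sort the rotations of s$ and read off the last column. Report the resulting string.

hchc$ghecdabgcahcca

rank  rotation             last
    0  $bdchageccgcachcahh  h
    1  achcahh$bdchageccgc  c
    2  ageccgcachcahh$bdch  h
    3  ahh$bdchageccgcachc  c
    4  bdchageccgcachcahh$  $
    5  cachcahh$bdchageccg  g
    6  cahh$bdchageccgcach  h
    7  ccgcachcahh$bdchage  e
    8  cgcachcahh$bdchagec  c
    9  chageccgcachcahh$bd  d
   10  chcahh$bdchageccgca  a
   11  dchageccgcachcahh$b  b
   12  eccgcachcahh$bdchag  g
   13  gcachcahh$bdchagecc  c
   14  geccgcachcahh$bdcha  a
   15  h$bdchageccgcachcah  h
   16  hageccgcachcahh$bdc  c
   17  hcahh$bdchageccgcac  c
   18  hh$bdchageccgcachca  a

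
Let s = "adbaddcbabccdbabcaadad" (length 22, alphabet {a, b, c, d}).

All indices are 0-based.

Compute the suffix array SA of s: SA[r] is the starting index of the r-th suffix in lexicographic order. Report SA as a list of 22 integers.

rank→(start, suffix):
  0 → (17, 'aadad')
  1 → (14, 'abcaadad')
  2 → (8, 'abccdbabcaadad')
  3 → (20, 'ad')
  4 → (18, 'adad')
  5 → (0, 'adbaddcbabccdbabcaadad')
  6 → (3, 'addcbabccdbabcaadad')
  7 → (13, 'babcaadad')
  8 → (7, 'babccdbabcaadad')
  9 → (2, 'baddcbabccdbabcaadad')
  10 → (15, 'bcaadad')
  11 → (9, 'bccdbabcaadad')
  12 → (16, 'caadad')
  13 → (6, 'cbabccdbabcaadad')
  14 → (10, 'ccdbabcaadad')
  15 → (11, 'cdbabcaadad')
  16 → (21, 'd')
  17 → (19, 'dad')
  18 → (12, 'dbabcaadad')
  19 → (1, 'dbaddcbabccdbabcaadad')
  20 → (5, 'dcbabccdbabcaadad')
  21 → (4, 'ddcbabccdbabcaadad')

[17, 14, 8, 20, 18, 0, 3, 13, 7, 2, 15, 9, 16, 6, 10, 11, 21, 19, 12, 1, 5, 4]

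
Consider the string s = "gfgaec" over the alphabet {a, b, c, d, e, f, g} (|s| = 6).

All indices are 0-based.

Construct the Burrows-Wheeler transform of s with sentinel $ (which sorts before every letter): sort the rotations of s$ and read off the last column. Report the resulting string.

rank  rotation last
    0  $gfgaec  c
    1  aec$gfg  g
    2  c$gfgae  e
    3  ec$gfga  a
    4  fgaec$g  g
    5  gaec$gf  f
    6  gfgaec$  $

cgeagf$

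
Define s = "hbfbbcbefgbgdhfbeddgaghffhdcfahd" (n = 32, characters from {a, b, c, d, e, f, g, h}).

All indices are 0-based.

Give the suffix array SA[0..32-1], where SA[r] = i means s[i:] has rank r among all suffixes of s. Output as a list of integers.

[20, 29, 3, 4, 15, 6, 1, 10, 5, 27, 31, 26, 17, 18, 12, 16, 7, 28, 2, 14, 23, 8, 24, 19, 9, 11, 21, 0, 30, 25, 13, 22]

rank | idx | suffix
   0 |  20 | aghffhdcfahd
   1 |  29 | ahd
   2 |   3 | bbcbefgbgdhfbeddgaghffhdcfahd
   3 |   4 | bcbefgbgdhfbeddgaghffhdcfahd
   4 |  15 | beddgaghffhdcfahd
   5 |   6 | befgbgdhfbeddgaghffhdcfahd
   6 |   1 | bfbbcbefgbgdhfbeddgaghffhdcfahd
   7 |  10 | bgdhfbeddgaghffhdcfahd
   8 |   5 | cbefgbgdhfbeddgaghffhdcfahd
   9 |  27 | cfahd
  10 |  31 | d
  11 |  26 | dcfahd
  12 |  17 | ddgaghffhdcfahd
  13 |  18 | dgaghffhdcfahd
  14 |  12 | dhfbeddgaghffhdcfahd
  15 |  16 | eddgaghffhdcfahd
  16 |   7 | efgbgdhfbeddgaghffhdcfahd
  17 |  28 | fahd
  18 |   2 | fbbcbefgbgdhfbeddgaghffhdcfahd
  19 |  14 | fbeddgaghffhdcfahd
  20 |  23 | ffhdcfahd
  21 |   8 | fgbgdhfbeddgaghffhdcfahd
  22 |  24 | fhdcfahd
  23 |  19 | gaghffhdcfahd
  24 |   9 | gbgdhfbeddgaghffhdcfahd
  25 |  11 | gdhfbeddgaghffhdcfahd
  26 |  21 | ghffhdcfahd
  27 |   0 | hbfbbcbefgbgdhfbeddgaghffhdcfahd
  28 |  30 | hd
  29 |  25 | hdcfahd
  30 |  13 | hfbeddgaghffhdcfahd
  31 |  22 | hffhdcfahd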